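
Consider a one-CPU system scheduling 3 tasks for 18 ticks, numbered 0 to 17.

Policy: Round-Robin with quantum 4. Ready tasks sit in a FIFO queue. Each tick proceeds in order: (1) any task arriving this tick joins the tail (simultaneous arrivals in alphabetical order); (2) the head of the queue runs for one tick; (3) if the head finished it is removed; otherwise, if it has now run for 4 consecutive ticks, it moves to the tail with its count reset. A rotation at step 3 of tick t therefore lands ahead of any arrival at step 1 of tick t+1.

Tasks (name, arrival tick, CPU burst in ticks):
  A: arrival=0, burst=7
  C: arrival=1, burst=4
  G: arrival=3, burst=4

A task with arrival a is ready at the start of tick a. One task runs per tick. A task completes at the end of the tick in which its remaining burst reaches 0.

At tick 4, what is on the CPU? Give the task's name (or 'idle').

running at tick 4 = C

t=0: queue=[A] q_used=0 → run A
t=1: queue=[A,C] q_used=1 → run A
t=2: queue=[A,C] q_used=2 → run A
t=3: queue=[A,C,G] q_used=3 → run A
t=4: queue=[C,G,A] q_used=0 → run C
t=5: queue=[C,G,A] q_used=1 → run C
t=6: queue=[C,G,A] q_used=2 → run C
t=7: queue=[C,G,A] q_used=3 → run C
t=8: queue=[G,A] q_used=0 → run G
t=9: queue=[G,A] q_used=1 → run G
t=10: queue=[G,A] q_used=2 → run G
t=11: queue=[G,A] q_used=3 → run G
t=12: queue=[A] q_used=0 → run A
t=13: queue=[A] q_used=1 → run A
t=14: queue=[A] q_used=2 → run A
t=15: (idle)
t=16: (idle)
t=17: (idle)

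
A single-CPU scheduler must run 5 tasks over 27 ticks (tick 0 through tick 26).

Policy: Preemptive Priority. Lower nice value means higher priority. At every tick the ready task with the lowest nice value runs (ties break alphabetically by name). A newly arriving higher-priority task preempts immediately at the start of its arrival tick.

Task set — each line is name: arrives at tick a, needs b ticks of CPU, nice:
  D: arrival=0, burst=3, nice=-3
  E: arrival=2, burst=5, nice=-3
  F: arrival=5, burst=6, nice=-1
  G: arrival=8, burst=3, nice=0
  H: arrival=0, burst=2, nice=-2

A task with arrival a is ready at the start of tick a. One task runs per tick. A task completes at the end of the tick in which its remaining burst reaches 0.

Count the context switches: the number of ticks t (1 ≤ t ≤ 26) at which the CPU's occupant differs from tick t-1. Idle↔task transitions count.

context switches = 5

t=0: ready={D,H} → run D
t=1: ready={D,H} → run D
t=2: ready={D,E,H} → run D
t=3: ready={E,H} → run E
t=4: ready={E,H} → run E
t=5: ready={E,F,H} → run E
t=6: ready={E,F,H} → run E
t=7: ready={E,F,H} → run E
t=8: ready={F,G,H} → run H
t=9: ready={F,G,H} → run H
t=10: ready={F,G} → run F
t=11: ready={F,G} → run F
t=12: ready={F,G} → run F
t=13: ready={F,G} → run F
t=14: ready={F,G} → run F
t=15: ready={F,G} → run F
t=16: ready={G} → run G
t=17: ready={G} → run G
t=18: ready={G} → run G
t=19: (idle)
t=20: (idle)
t=21: (idle)
t=22: (idle)
t=23: (idle)
t=24: (idle)
t=25: (idle)
t=26: (idle)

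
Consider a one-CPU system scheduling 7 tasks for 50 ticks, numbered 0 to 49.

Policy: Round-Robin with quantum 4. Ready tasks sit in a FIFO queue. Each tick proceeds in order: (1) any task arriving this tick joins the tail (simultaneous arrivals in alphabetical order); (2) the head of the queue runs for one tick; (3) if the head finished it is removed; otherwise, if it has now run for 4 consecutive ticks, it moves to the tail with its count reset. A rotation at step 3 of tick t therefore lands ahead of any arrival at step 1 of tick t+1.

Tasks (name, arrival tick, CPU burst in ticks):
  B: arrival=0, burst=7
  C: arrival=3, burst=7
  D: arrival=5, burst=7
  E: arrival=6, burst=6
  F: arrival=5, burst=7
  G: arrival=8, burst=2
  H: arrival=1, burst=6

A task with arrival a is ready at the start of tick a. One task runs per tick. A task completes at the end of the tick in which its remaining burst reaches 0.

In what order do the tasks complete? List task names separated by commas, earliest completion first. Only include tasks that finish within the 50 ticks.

t=0: queue=[B] q_used=0 → run B
t=1: queue=[B,H] q_used=1 → run B
t=2: queue=[B,H] q_used=2 → run B
t=3: queue=[B,H,C] q_used=3 → run B
t=4: queue=[H,C,B] q_used=0 → run H
t=5: queue=[H,C,B,D,F] q_used=1 → run H
t=6: queue=[H,C,B,D,F,E] q_used=2 → run H
t=7: queue=[H,C,B,D,F,E] q_used=3 → run H
t=8: queue=[C,B,D,F,E,H,G] q_used=0 → run C
t=9: queue=[C,B,D,F,E,H,G] q_used=1 → run C
t=10: queue=[C,B,D,F,E,H,G] q_used=2 → run C
t=11: queue=[C,B,D,F,E,H,G] q_used=3 → run C
t=12: queue=[B,D,F,E,H,G,C] q_used=0 → run B
t=13: queue=[B,D,F,E,H,G,C] q_used=1 → run B
t=14: queue=[B,D,F,E,H,G,C] q_used=2 → run B
t=15: queue=[D,F,E,H,G,C] q_used=0 → run D
t=16: queue=[D,F,E,H,G,C] q_used=1 → run D
t=17: queue=[D,F,E,H,G,C] q_used=2 → run D
t=18: queue=[D,F,E,H,G,C] q_used=3 → run D
t=19: queue=[F,E,H,G,C,D] q_used=0 → run F
t=20: queue=[F,E,H,G,C,D] q_used=1 → run F
t=21: queue=[F,E,H,G,C,D] q_used=2 → run F
t=22: queue=[F,E,H,G,C,D] q_used=3 → run F
t=23: queue=[E,H,G,C,D,F] q_used=0 → run E
t=24: queue=[E,H,G,C,D,F] q_used=1 → run E
t=25: queue=[E,H,G,C,D,F] q_used=2 → run E
t=26: queue=[E,H,G,C,D,F] q_used=3 → run E
t=27: queue=[H,G,C,D,F,E] q_used=0 → run H
t=28: queue=[H,G,C,D,F,E] q_used=1 → run H
t=29: queue=[G,C,D,F,E] q_used=0 → run G
t=30: queue=[G,C,D,F,E] q_used=1 → run G
t=31: queue=[C,D,F,E] q_used=0 → run C
t=32: queue=[C,D,F,E] q_used=1 → run C
t=33: queue=[C,D,F,E] q_used=2 → run C
t=34: queue=[D,F,E] q_used=0 → run D
t=35: queue=[D,F,E] q_used=1 → run D
t=36: queue=[D,F,E] q_used=2 → run D
t=37: queue=[F,E] q_used=0 → run F
t=38: queue=[F,E] q_used=1 → run F
t=39: queue=[F,E] q_used=2 → run F
t=40: queue=[E] q_used=0 → run E
t=41: queue=[E] q_used=1 → run E
t=42: (idle)
t=43: (idle)
t=44: (idle)
t=45: (idle)
t=46: (idle)
t=47: (idle)
t=48: (idle)
t=49: (idle)

completion order = B, H, G, C, D, F, E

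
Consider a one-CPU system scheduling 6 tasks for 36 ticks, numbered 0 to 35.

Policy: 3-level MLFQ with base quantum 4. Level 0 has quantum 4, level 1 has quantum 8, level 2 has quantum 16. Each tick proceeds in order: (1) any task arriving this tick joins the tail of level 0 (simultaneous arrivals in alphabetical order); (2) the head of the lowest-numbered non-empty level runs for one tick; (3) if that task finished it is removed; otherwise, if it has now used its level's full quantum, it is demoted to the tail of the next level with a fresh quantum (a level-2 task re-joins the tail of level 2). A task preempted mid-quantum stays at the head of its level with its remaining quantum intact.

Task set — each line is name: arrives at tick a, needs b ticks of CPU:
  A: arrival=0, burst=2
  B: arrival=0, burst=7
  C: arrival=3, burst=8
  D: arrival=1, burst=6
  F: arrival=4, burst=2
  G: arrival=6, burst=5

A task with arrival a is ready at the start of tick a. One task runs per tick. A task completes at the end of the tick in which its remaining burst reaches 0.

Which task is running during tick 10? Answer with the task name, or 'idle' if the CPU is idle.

t=0: L0/L1/L2 = AB/-/- → run A
t=1: L0/L1/L2 = ABD/-/- → run A
t=2: L0/L1/L2 = BD/-/- → run B
t=3: L0/L1/L2 = BDC/-/- → run B
t=4: L0/L1/L2 = BDCF/-/- → run B
t=5: L0/L1/L2 = BDCF/-/- → run B
t=6: L0/L1/L2 = DCFG/B/- → run D
t=7: L0/L1/L2 = DCFG/B/- → run D
t=8: L0/L1/L2 = DCFG/B/- → run D
t=9: L0/L1/L2 = DCFG/B/- → run D
t=10: L0/L1/L2 = CFG/BD/- → run C
t=11: L0/L1/L2 = CFG/BD/- → run C
t=12: L0/L1/L2 = CFG/BD/- → run C
t=13: L0/L1/L2 = CFG/BD/- → run C
t=14: L0/L1/L2 = FG/BDC/- → run F
t=15: L0/L1/L2 = FG/BDC/- → run F
t=16: L0/L1/L2 = G/BDC/- → run G
t=17: L0/L1/L2 = G/BDC/- → run G
t=18: L0/L1/L2 = G/BDC/- → run G
t=19: L0/L1/L2 = G/BDC/- → run G
t=20: L0/L1/L2 = -/BDCG/- → run B
t=21: L0/L1/L2 = -/BDCG/- → run B
t=22: L0/L1/L2 = -/BDCG/- → run B
t=23: L0/L1/L2 = -/DCG/- → run D
t=24: L0/L1/L2 = -/DCG/- → run D
t=25: L0/L1/L2 = -/CG/- → run C
t=26: L0/L1/L2 = -/CG/- → run C
t=27: L0/L1/L2 = -/CG/- → run C
t=28: L0/L1/L2 = -/CG/- → run C
t=29: L0/L1/L2 = -/G/- → run G
t=30: (idle)
t=31: (idle)
t=32: (idle)
t=33: (idle)
t=34: (idle)
t=35: (idle)

running at tick 10 = C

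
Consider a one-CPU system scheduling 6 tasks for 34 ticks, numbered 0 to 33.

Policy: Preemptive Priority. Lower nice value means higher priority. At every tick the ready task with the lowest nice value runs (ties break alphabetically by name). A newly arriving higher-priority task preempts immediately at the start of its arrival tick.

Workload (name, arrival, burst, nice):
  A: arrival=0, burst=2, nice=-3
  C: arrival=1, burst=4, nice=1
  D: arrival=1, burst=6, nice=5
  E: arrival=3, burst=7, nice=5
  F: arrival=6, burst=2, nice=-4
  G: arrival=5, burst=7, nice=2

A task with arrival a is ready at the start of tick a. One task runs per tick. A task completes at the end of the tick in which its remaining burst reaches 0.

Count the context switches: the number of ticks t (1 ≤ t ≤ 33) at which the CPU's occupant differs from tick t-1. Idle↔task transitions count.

context switches = 6

t=0: ready={A} → run A
t=1: ready={A,C,D} → run A
t=2: ready={C,D} → run C
t=3: ready={C,D,E} → run C
t=4: ready={C,D,E} → run C
t=5: ready={C,D,E,G} → run C
t=6: ready={D,E,F,G} → run F
t=7: ready={D,E,F,G} → run F
t=8: ready={D,E,G} → run G
t=9: ready={D,E,G} → run G
t=10: ready={D,E,G} → run G
t=11: ready={D,E,G} → run G
t=12: ready={D,E,G} → run G
t=13: ready={D,E,G} → run G
t=14: ready={D,E,G} → run G
t=15: ready={D,E} → run D
t=16: ready={D,E} → run D
t=17: ready={D,E} → run D
t=18: ready={D,E} → run D
t=19: ready={D,E} → run D
t=20: ready={D,E} → run D
t=21: ready={E} → run E
t=22: ready={E} → run E
t=23: ready={E} → run E
t=24: ready={E} → run E
t=25: ready={E} → run E
t=26: ready={E} → run E
t=27: ready={E} → run E
t=28: (idle)
t=29: (idle)
t=30: (idle)
t=31: (idle)
t=32: (idle)
t=33: (idle)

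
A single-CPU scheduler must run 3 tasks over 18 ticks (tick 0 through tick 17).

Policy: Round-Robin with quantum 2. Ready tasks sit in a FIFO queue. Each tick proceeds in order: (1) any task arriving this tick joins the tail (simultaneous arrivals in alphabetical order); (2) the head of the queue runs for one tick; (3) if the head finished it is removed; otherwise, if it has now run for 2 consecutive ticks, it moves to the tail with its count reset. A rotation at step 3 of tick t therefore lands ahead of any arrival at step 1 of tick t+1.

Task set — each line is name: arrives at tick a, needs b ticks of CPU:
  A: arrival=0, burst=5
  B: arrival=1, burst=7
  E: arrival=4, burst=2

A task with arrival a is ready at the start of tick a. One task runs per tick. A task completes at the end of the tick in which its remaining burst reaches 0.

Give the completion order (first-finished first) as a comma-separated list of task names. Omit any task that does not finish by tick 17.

completion order = E, A, B

t=0: queue=[A] q_used=0 → run A
t=1: queue=[A,B] q_used=1 → run A
t=2: queue=[B,A] q_used=0 → run B
t=3: queue=[B,A] q_used=1 → run B
t=4: queue=[A,B,E] q_used=0 → run A
t=5: queue=[A,B,E] q_used=1 → run A
t=6: queue=[B,E,A] q_used=0 → run B
t=7: queue=[B,E,A] q_used=1 → run B
t=8: queue=[E,A,B] q_used=0 → run E
t=9: queue=[E,A,B] q_used=1 → run E
t=10: queue=[A,B] q_used=0 → run A
t=11: queue=[B] q_used=0 → run B
t=12: queue=[B] q_used=1 → run B
t=13: queue=[B] q_used=0 → run B
t=14: (idle)
t=15: (idle)
t=16: (idle)
t=17: (idle)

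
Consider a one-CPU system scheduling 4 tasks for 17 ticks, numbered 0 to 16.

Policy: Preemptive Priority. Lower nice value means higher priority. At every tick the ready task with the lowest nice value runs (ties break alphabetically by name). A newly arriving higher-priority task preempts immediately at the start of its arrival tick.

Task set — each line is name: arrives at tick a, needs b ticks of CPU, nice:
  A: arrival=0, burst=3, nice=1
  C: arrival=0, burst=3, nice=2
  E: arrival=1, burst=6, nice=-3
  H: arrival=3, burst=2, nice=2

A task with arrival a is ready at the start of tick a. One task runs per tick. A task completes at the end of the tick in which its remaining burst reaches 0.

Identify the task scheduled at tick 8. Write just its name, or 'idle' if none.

running at tick 8 = A

t=0: ready={A,C} → run A
t=1: ready={A,C,E} → run E
t=2: ready={A,C,E} → run E
t=3: ready={A,C,E,H} → run E
t=4: ready={A,C,E,H} → run E
t=5: ready={A,C,E,H} → run E
t=6: ready={A,C,E,H} → run E
t=7: ready={A,C,H} → run A
t=8: ready={A,C,H} → run A
t=9: ready={C,H} → run C
t=10: ready={C,H} → run C
t=11: ready={C,H} → run C
t=12: ready={H} → run H
t=13: ready={H} → run H
t=14: (idle)
t=15: (idle)
t=16: (idle)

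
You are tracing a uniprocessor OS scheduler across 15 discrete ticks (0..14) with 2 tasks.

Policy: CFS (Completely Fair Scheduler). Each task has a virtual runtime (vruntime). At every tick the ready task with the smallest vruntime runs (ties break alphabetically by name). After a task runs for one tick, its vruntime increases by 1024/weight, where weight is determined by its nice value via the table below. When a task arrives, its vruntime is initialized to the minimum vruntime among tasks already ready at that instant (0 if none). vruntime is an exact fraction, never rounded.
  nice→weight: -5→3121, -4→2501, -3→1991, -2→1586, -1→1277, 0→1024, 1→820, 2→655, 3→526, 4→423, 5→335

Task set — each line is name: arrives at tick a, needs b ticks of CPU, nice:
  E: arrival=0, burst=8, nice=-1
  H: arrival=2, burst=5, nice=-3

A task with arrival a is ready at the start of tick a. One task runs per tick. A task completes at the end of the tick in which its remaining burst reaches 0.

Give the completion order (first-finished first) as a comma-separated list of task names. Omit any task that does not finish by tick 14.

completion order = H, E

t=0: vr[E=0] → run E
t=1: vr[E=1024/1277] → run E
t=2: vr[E=2048/1277 H=2048/1277] → run E
t=3: vr[E=3072/1277 H=2048/1277] → run H
t=4: vr[E=3072/1277 H=5385216/2542507] → run H
t=5: vr[E=3072/1277 H=6692864/2542507] → run E
t=6: vr[E=4096/1277 H=6692864/2542507] → run H
t=7: vr[E=4096/1277 H=8000512/2542507] → run H
t=8: vr[E=4096/1277 H=9308160/2542507] → run E
t=9: vr[E=5120/1277 H=9308160/2542507] → run H
t=10: vr[E=5120/1277] → run E
t=11: vr[E=6144/1277] → run E
t=12: vr[E=7168/1277] → run E
t=13: (idle)
t=14: (idle)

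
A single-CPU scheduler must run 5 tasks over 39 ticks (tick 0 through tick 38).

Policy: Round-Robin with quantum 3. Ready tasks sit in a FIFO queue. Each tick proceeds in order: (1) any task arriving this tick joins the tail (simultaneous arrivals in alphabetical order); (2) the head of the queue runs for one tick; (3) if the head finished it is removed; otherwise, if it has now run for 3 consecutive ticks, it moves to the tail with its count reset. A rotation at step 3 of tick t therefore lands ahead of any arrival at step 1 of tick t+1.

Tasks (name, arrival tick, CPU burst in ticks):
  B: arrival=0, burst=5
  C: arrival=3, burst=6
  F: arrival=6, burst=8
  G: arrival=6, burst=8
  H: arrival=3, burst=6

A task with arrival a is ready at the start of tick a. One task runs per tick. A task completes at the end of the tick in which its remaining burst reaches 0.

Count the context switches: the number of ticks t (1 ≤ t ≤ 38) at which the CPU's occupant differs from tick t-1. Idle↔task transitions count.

context switches = 11

t=0: queue=[B] q_used=0 → run B
t=1: queue=[B] q_used=1 → run B
t=2: queue=[B] q_used=2 → run B
t=3: queue=[B,C,H] q_used=0 → run B
t=4: queue=[B,C,H] q_used=1 → run B
t=5: queue=[C,H] q_used=0 → run C
t=6: queue=[C,H,F,G] q_used=1 → run C
t=7: queue=[C,H,F,G] q_used=2 → run C
t=8: queue=[H,F,G,C] q_used=0 → run H
t=9: queue=[H,F,G,C] q_used=1 → run H
t=10: queue=[H,F,G,C] q_used=2 → run H
t=11: queue=[F,G,C,H] q_used=0 → run F
t=12: queue=[F,G,C,H] q_used=1 → run F
t=13: queue=[F,G,C,H] q_used=2 → run F
t=14: queue=[G,C,H,F] q_used=0 → run G
t=15: queue=[G,C,H,F] q_used=1 → run G
t=16: queue=[G,C,H,F] q_used=2 → run G
t=17: queue=[C,H,F,G] q_used=0 → run C
t=18: queue=[C,H,F,G] q_used=1 → run C
t=19: queue=[C,H,F,G] q_used=2 → run C
t=20: queue=[H,F,G] q_used=0 → run H
t=21: queue=[H,F,G] q_used=1 → run H
t=22: queue=[H,F,G] q_used=2 → run H
t=23: queue=[F,G] q_used=0 → run F
t=24: queue=[F,G] q_used=1 → run F
t=25: queue=[F,G] q_used=2 → run F
t=26: queue=[G,F] q_used=0 → run G
t=27: queue=[G,F] q_used=1 → run G
t=28: queue=[G,F] q_used=2 → run G
t=29: queue=[F,G] q_used=0 → run F
t=30: queue=[F,G] q_used=1 → run F
t=31: queue=[G] q_used=0 → run G
t=32: queue=[G] q_used=1 → run G
t=33: (idle)
t=34: (idle)
t=35: (idle)
t=36: (idle)
t=37: (idle)
t=38: (idle)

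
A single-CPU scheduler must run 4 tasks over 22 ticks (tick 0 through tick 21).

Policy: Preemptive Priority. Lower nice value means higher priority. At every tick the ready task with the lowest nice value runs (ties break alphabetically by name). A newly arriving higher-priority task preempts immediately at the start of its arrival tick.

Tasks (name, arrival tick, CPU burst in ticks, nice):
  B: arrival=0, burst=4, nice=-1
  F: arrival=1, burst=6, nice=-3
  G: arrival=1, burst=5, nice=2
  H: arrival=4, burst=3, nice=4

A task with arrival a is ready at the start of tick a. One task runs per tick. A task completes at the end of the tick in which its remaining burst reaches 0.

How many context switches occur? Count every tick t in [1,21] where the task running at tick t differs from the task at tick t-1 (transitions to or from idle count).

t=0: ready={B} → run B
t=1: ready={B,F,G} → run F
t=2: ready={B,F,G} → run F
t=3: ready={B,F,G} → run F
t=4: ready={B,F,G,H} → run F
t=5: ready={B,F,G,H} → run F
t=6: ready={B,F,G,H} → run F
t=7: ready={B,G,H} → run B
t=8: ready={B,G,H} → run B
t=9: ready={B,G,H} → run B
t=10: ready={G,H} → run G
t=11: ready={G,H} → run G
t=12: ready={G,H} → run G
t=13: ready={G,H} → run G
t=14: ready={G,H} → run G
t=15: ready={H} → run H
t=16: ready={H} → run H
t=17: ready={H} → run H
t=18: (idle)
t=19: (idle)
t=20: (idle)
t=21: (idle)

context switches = 5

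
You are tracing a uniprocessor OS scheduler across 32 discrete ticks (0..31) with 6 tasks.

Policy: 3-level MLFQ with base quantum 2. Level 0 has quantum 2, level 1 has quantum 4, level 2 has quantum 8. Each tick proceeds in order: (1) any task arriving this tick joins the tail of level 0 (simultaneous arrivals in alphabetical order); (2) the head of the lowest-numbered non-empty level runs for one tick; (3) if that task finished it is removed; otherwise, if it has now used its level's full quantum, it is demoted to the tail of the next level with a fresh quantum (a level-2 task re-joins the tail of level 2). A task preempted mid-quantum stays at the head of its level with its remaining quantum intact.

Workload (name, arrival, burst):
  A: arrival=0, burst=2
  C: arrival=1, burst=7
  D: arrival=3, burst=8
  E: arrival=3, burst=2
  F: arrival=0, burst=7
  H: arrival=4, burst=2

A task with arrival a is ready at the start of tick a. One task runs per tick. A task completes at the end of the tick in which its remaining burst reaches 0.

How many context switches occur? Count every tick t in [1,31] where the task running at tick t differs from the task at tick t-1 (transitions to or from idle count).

t=0: L0/L1/L2 = AF/-/- → run A
t=1: L0/L1/L2 = AFC/-/- → run A
t=2: L0/L1/L2 = FC/-/- → run F
t=3: L0/L1/L2 = FCDE/-/- → run F
t=4: L0/L1/L2 = CDEH/F/- → run C
t=5: L0/L1/L2 = CDEH/F/- → run C
t=6: L0/L1/L2 = DEH/FC/- → run D
t=7: L0/L1/L2 = DEH/FC/- → run D
t=8: L0/L1/L2 = EH/FCD/- → run E
t=9: L0/L1/L2 = EH/FCD/- → run E
t=10: L0/L1/L2 = H/FCD/- → run H
t=11: L0/L1/L2 = H/FCD/- → run H
t=12: L0/L1/L2 = -/FCD/- → run F
t=13: L0/L1/L2 = -/FCD/- → run F
t=14: L0/L1/L2 = -/FCD/- → run F
t=15: L0/L1/L2 = -/FCD/- → run F
t=16: L0/L1/L2 = -/CD/F → run C
t=17: L0/L1/L2 = -/CD/F → run C
t=18: L0/L1/L2 = -/CD/F → run C
t=19: L0/L1/L2 = -/CD/F → run C
t=20: L0/L1/L2 = -/D/FC → run D
t=21: L0/L1/L2 = -/D/FC → run D
t=22: L0/L1/L2 = -/D/FC → run D
t=23: L0/L1/L2 = -/D/FC → run D
t=24: L0/L1/L2 = -/-/FCD → run F
t=25: L0/L1/L2 = -/-/CD → run C
t=26: L0/L1/L2 = -/-/D → run D
t=27: L0/L1/L2 = -/-/D → run D
t=28: (idle)
t=29: (idle)
t=30: (idle)
t=31: (idle)

context switches = 12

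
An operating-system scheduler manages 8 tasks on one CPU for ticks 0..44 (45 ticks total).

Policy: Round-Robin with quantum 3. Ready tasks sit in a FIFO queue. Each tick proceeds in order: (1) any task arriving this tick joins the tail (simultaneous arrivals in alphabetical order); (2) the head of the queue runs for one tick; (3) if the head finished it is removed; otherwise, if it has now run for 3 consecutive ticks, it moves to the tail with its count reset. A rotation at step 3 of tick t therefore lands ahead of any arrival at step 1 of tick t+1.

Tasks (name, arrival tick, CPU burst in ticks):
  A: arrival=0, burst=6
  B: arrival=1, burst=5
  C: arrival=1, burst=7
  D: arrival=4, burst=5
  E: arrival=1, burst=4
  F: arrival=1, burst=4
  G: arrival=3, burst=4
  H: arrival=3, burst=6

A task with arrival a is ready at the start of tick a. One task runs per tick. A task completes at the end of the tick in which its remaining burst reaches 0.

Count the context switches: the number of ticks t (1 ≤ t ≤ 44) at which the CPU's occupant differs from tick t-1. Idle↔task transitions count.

context switches = 17

t=0: queue=[A] q_used=0 → run A
t=1: queue=[A,B,C,E,F] q_used=1 → run A
t=2: queue=[A,B,C,E,F] q_used=2 → run A
t=3: queue=[B,C,E,F,A,G,H] q_used=0 → run B
t=4: queue=[B,C,E,F,A,G,H,D] q_used=1 → run B
t=5: queue=[B,C,E,F,A,G,H,D] q_used=2 → run B
t=6: queue=[C,E,F,A,G,H,D,B] q_used=0 → run C
t=7: queue=[C,E,F,A,G,H,D,B] q_used=1 → run C
t=8: queue=[C,E,F,A,G,H,D,B] q_used=2 → run C
t=9: queue=[E,F,A,G,H,D,B,C] q_used=0 → run E
t=10: queue=[E,F,A,G,H,D,B,C] q_used=1 → run E
t=11: queue=[E,F,A,G,H,D,B,C] q_used=2 → run E
t=12: queue=[F,A,G,H,D,B,C,E] q_used=0 → run F
t=13: queue=[F,A,G,H,D,B,C,E] q_used=1 → run F
t=14: queue=[F,A,G,H,D,B,C,E] q_used=2 → run F
t=15: queue=[A,G,H,D,B,C,E,F] q_used=0 → run A
t=16: queue=[A,G,H,D,B,C,E,F] q_used=1 → run A
t=17: queue=[A,G,H,D,B,C,E,F] q_used=2 → run A
t=18: queue=[G,H,D,B,C,E,F] q_used=0 → run G
t=19: queue=[G,H,D,B,C,E,F] q_used=1 → run G
t=20: queue=[G,H,D,B,C,E,F] q_used=2 → run G
t=21: queue=[H,D,B,C,E,F,G] q_used=0 → run H
t=22: queue=[H,D,B,C,E,F,G] q_used=1 → run H
t=23: queue=[H,D,B,C,E,F,G] q_used=2 → run H
t=24: queue=[D,B,C,E,F,G,H] q_used=0 → run D
t=25: queue=[D,B,C,E,F,G,H] q_used=1 → run D
t=26: queue=[D,B,C,E,F,G,H] q_used=2 → run D
t=27: queue=[B,C,E,F,G,H,D] q_used=0 → run B
t=28: queue=[B,C,E,F,G,H,D] q_used=1 → run B
t=29: queue=[C,E,F,G,H,D] q_used=0 → run C
t=30: queue=[C,E,F,G,H,D] q_used=1 → run C
t=31: queue=[C,E,F,G,H,D] q_used=2 → run C
t=32: queue=[E,F,G,H,D,C] q_used=0 → run E
t=33: queue=[F,G,H,D,C] q_used=0 → run F
t=34: queue=[G,H,D,C] q_used=0 → run G
t=35: queue=[H,D,C] q_used=0 → run H
t=36: queue=[H,D,C] q_used=1 → run H
t=37: queue=[H,D,C] q_used=2 → run H
t=38: queue=[D,C] q_used=0 → run D
t=39: queue=[D,C] q_used=1 → run D
t=40: queue=[C] q_used=0 → run C
t=41: (idle)
t=42: (idle)
t=43: (idle)
t=44: (idle)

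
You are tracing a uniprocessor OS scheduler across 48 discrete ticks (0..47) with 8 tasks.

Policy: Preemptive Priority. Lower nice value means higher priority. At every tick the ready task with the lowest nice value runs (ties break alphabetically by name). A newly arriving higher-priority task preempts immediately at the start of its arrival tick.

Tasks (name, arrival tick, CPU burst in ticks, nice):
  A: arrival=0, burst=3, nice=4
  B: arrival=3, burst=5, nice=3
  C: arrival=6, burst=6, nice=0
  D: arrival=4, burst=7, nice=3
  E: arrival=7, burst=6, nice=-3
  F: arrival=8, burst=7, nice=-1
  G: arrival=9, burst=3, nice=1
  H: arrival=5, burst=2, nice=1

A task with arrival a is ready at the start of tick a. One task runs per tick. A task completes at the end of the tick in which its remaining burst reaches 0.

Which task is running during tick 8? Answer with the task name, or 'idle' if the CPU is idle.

running at tick 8 = E

t=0: ready={A} → run A
t=1: ready={A} → run A
t=2: ready={A} → run A
t=3: ready={B} → run B
t=4: ready={B,D} → run B
t=5: ready={B,D,H} → run H
t=6: ready={B,C,D,H} → run C
t=7: ready={B,C,D,E,H} → run E
t=8: ready={B,C,D,E,F,H} → run E
t=9: ready={B,C,D,E,F,G,H} → run E
t=10: ready={B,C,D,E,F,G,H} → run E
t=11: ready={B,C,D,E,F,G,H} → run E
t=12: ready={B,C,D,E,F,G,H} → run E
t=13: ready={B,C,D,F,G,H} → run F
t=14: ready={B,C,D,F,G,H} → run F
t=15: ready={B,C,D,F,G,H} → run F
t=16: ready={B,C,D,F,G,H} → run F
t=17: ready={B,C,D,F,G,H} → run F
t=18: ready={B,C,D,F,G,H} → run F
t=19: ready={B,C,D,F,G,H} → run F
t=20: ready={B,C,D,G,H} → run C
t=21: ready={B,C,D,G,H} → run C
t=22: ready={B,C,D,G,H} → run C
t=23: ready={B,C,D,G,H} → run C
t=24: ready={B,C,D,G,H} → run C
t=25: ready={B,D,G,H} → run G
t=26: ready={B,D,G,H} → run G
t=27: ready={B,D,G,H} → run G
t=28: ready={B,D,H} → run H
t=29: ready={B,D} → run B
t=30: ready={B,D} → run B
t=31: ready={B,D} → run B
t=32: ready={D} → run D
t=33: ready={D} → run D
t=34: ready={D} → run D
t=35: ready={D} → run D
t=36: ready={D} → run D
t=37: ready={D} → run D
t=38: ready={D} → run D
t=39: (idle)
t=40: (idle)
t=41: (idle)
t=42: (idle)
t=43: (idle)
t=44: (idle)
t=45: (idle)
t=46: (idle)
t=47: (idle)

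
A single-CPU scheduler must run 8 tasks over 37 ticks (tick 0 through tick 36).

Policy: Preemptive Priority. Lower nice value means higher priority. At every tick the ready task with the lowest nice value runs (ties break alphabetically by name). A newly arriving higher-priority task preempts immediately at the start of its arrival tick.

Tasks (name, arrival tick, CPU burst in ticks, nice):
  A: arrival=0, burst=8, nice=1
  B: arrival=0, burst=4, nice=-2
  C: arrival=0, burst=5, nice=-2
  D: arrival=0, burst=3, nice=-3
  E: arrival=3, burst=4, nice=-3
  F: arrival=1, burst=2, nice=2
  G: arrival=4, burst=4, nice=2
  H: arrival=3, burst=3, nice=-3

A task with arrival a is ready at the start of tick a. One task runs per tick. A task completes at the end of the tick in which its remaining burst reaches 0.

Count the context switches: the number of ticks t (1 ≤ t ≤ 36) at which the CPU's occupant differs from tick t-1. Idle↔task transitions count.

t=0: ready={A,B,C,D} → run D
t=1: ready={A,B,C,D,F} → run D
t=2: ready={A,B,C,D,F} → run D
t=3: ready={A,B,C,E,F,H} → run E
t=4: ready={A,B,C,E,F,G,H} → run E
t=5: ready={A,B,C,E,F,G,H} → run E
t=6: ready={A,B,C,E,F,G,H} → run E
t=7: ready={A,B,C,F,G,H} → run H
t=8: ready={A,B,C,F,G,H} → run H
t=9: ready={A,B,C,F,G,H} → run H
t=10: ready={A,B,C,F,G} → run B
t=11: ready={A,B,C,F,G} → run B
t=12: ready={A,B,C,F,G} → run B
t=13: ready={A,B,C,F,G} → run B
t=14: ready={A,C,F,G} → run C
t=15: ready={A,C,F,G} → run C
t=16: ready={A,C,F,G} → run C
t=17: ready={A,C,F,G} → run C
t=18: ready={A,C,F,G} → run C
t=19: ready={A,F,G} → run A
t=20: ready={A,F,G} → run A
t=21: ready={A,F,G} → run A
t=22: ready={A,F,G} → run A
t=23: ready={A,F,G} → run A
t=24: ready={A,F,G} → run A
t=25: ready={A,F,G} → run A
t=26: ready={A,F,G} → run A
t=27: ready={F,G} → run F
t=28: ready={F,G} → run F
t=29: ready={G} → run G
t=30: ready={G} → run G
t=31: ready={G} → run G
t=32: ready={G} → run G
t=33: (idle)
t=34: (idle)
t=35: (idle)
t=36: (idle)

context switches = 8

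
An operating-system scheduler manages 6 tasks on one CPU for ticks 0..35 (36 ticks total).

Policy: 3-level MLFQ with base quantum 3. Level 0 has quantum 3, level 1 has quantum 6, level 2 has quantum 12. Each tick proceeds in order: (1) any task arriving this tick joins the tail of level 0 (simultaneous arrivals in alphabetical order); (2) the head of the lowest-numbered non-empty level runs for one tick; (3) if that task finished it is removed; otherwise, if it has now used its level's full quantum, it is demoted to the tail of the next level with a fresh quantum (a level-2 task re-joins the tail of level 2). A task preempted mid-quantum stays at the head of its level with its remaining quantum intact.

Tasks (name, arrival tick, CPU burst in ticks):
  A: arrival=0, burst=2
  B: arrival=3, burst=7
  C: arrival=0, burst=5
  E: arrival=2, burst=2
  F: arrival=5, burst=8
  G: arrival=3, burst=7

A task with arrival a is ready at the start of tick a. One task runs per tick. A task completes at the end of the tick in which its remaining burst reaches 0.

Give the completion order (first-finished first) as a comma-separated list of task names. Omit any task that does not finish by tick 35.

completion order = A, E, C, B, G, F

t=0: L0/L1/L2 = AC/-/- → run A
t=1: L0/L1/L2 = AC/-/- → run A
t=2: L0/L1/L2 = CE/-/- → run C
t=3: L0/L1/L2 = CEBG/-/- → run C
t=4: L0/L1/L2 = CEBG/-/- → run C
t=5: L0/L1/L2 = EBGF/C/- → run E
t=6: L0/L1/L2 = EBGF/C/- → run E
t=7: L0/L1/L2 = BGF/C/- → run B
t=8: L0/L1/L2 = BGF/C/- → run B
t=9: L0/L1/L2 = BGF/C/- → run B
t=10: L0/L1/L2 = GF/CB/- → run G
t=11: L0/L1/L2 = GF/CB/- → run G
t=12: L0/L1/L2 = GF/CB/- → run G
t=13: L0/L1/L2 = F/CBG/- → run F
t=14: L0/L1/L2 = F/CBG/- → run F
t=15: L0/L1/L2 = F/CBG/- → run F
t=16: L0/L1/L2 = -/CBGF/- → run C
t=17: L0/L1/L2 = -/CBGF/- → run C
t=18: L0/L1/L2 = -/BGF/- → run B
t=19: L0/L1/L2 = -/BGF/- → run B
t=20: L0/L1/L2 = -/BGF/- → run B
t=21: L0/L1/L2 = -/BGF/- → run B
t=22: L0/L1/L2 = -/GF/- → run G
t=23: L0/L1/L2 = -/GF/- → run G
t=24: L0/L1/L2 = -/GF/- → run G
t=25: L0/L1/L2 = -/GF/- → run G
t=26: L0/L1/L2 = -/F/- → run F
t=27: L0/L1/L2 = -/F/- → run F
t=28: L0/L1/L2 = -/F/- → run F
t=29: L0/L1/L2 = -/F/- → run F
t=30: L0/L1/L2 = -/F/- → run F
t=31: (idle)
t=32: (idle)
t=33: (idle)
t=34: (idle)
t=35: (idle)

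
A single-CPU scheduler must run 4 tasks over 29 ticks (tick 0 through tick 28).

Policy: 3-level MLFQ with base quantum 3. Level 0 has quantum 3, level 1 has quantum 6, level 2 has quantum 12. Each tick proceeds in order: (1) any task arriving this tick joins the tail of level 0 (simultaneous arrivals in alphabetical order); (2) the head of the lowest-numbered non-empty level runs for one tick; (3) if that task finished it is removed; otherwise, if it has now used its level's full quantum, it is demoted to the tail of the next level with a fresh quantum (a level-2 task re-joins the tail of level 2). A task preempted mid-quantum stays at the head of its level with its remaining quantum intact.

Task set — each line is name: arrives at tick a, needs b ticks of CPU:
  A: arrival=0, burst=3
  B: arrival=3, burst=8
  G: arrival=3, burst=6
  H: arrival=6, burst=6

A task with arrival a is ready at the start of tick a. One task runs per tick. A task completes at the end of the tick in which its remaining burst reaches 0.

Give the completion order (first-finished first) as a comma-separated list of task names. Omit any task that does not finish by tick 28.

completion order = A, B, G, H

t=0: L0/L1/L2 = A/-/- → run A
t=1: L0/L1/L2 = A/-/- → run A
t=2: L0/L1/L2 = A/-/- → run A
t=3: L0/L1/L2 = BG/-/- → run B
t=4: L0/L1/L2 = BG/-/- → run B
t=5: L0/L1/L2 = BG/-/- → run B
t=6: L0/L1/L2 = GH/B/- → run G
t=7: L0/L1/L2 = GH/B/- → run G
t=8: L0/L1/L2 = GH/B/- → run G
t=9: L0/L1/L2 = H/BG/- → run H
t=10: L0/L1/L2 = H/BG/- → run H
t=11: L0/L1/L2 = H/BG/- → run H
t=12: L0/L1/L2 = -/BGH/- → run B
t=13: L0/L1/L2 = -/BGH/- → run B
t=14: L0/L1/L2 = -/BGH/- → run B
t=15: L0/L1/L2 = -/BGH/- → run B
t=16: L0/L1/L2 = -/BGH/- → run B
t=17: L0/L1/L2 = -/GH/- → run G
t=18: L0/L1/L2 = -/GH/- → run G
t=19: L0/L1/L2 = -/GH/- → run G
t=20: L0/L1/L2 = -/H/- → run H
t=21: L0/L1/L2 = -/H/- → run H
t=22: L0/L1/L2 = -/H/- → run H
t=23: (idle)
t=24: (idle)
t=25: (idle)
t=26: (idle)
t=27: (idle)
t=28: (idle)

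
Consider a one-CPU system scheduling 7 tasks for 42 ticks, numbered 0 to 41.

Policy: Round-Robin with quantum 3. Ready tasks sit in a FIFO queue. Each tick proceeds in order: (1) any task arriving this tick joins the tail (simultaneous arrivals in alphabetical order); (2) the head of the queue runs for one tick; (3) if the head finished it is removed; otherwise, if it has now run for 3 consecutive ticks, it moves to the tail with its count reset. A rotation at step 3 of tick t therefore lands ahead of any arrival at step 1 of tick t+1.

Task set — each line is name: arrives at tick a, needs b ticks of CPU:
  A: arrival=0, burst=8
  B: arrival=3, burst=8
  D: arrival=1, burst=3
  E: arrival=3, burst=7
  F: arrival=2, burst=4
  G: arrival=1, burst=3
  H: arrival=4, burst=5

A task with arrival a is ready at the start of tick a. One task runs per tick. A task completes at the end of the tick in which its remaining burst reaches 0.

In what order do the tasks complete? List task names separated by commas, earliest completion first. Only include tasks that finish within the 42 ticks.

completion order = D, G, F, A, H, B, E

t=0: queue=[A] q_used=0 → run A
t=1: queue=[A,D,G] q_used=1 → run A
t=2: queue=[A,D,G,F] q_used=2 → run A
t=3: queue=[D,G,F,A,B,E] q_used=0 → run D
t=4: queue=[D,G,F,A,B,E,H] q_used=1 → run D
t=5: queue=[D,G,F,A,B,E,H] q_used=2 → run D
t=6: queue=[G,F,A,B,E,H] q_used=0 → run G
t=7: queue=[G,F,A,B,E,H] q_used=1 → run G
t=8: queue=[G,F,A,B,E,H] q_used=2 → run G
t=9: queue=[F,A,B,E,H] q_used=0 → run F
t=10: queue=[F,A,B,E,H] q_used=1 → run F
t=11: queue=[F,A,B,E,H] q_used=2 → run F
t=12: queue=[A,B,E,H,F] q_used=0 → run A
t=13: queue=[A,B,E,H,F] q_used=1 → run A
t=14: queue=[A,B,E,H,F] q_used=2 → run A
t=15: queue=[B,E,H,F,A] q_used=0 → run B
t=16: queue=[B,E,H,F,A] q_used=1 → run B
t=17: queue=[B,E,H,F,A] q_used=2 → run B
t=18: queue=[E,H,F,A,B] q_used=0 → run E
t=19: queue=[E,H,F,A,B] q_used=1 → run E
t=20: queue=[E,H,F,A,B] q_used=2 → run E
t=21: queue=[H,F,A,B,E] q_used=0 → run H
t=22: queue=[H,F,A,B,E] q_used=1 → run H
t=23: queue=[H,F,A,B,E] q_used=2 → run H
t=24: queue=[F,A,B,E,H] q_used=0 → run F
t=25: queue=[A,B,E,H] q_used=0 → run A
t=26: queue=[A,B,E,H] q_used=1 → run A
t=27: queue=[B,E,H] q_used=0 → run B
t=28: queue=[B,E,H] q_used=1 → run B
t=29: queue=[B,E,H] q_used=2 → run B
t=30: queue=[E,H,B] q_used=0 → run E
t=31: queue=[E,H,B] q_used=1 → run E
t=32: queue=[E,H,B] q_used=2 → run E
t=33: queue=[H,B,E] q_used=0 → run H
t=34: queue=[H,B,E] q_used=1 → run H
t=35: queue=[B,E] q_used=0 → run B
t=36: queue=[B,E] q_used=1 → run B
t=37: queue=[E] q_used=0 → run E
t=38: (idle)
t=39: (idle)
t=40: (idle)
t=41: (idle)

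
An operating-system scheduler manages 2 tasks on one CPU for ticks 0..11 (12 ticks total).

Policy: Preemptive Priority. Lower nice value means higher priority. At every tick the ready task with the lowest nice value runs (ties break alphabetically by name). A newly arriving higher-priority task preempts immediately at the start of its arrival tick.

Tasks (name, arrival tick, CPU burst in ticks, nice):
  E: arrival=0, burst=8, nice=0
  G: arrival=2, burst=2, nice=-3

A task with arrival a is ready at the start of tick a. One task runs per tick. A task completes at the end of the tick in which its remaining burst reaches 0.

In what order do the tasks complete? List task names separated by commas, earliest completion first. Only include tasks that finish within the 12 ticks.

completion order = G, E

t=0: ready={E} → run E
t=1: ready={E} → run E
t=2: ready={E,G} → run G
t=3: ready={E,G} → run G
t=4: ready={E} → run E
t=5: ready={E} → run E
t=6: ready={E} → run E
t=7: ready={E} → run E
t=8: ready={E} → run E
t=9: ready={E} → run E
t=10: (idle)
t=11: (idle)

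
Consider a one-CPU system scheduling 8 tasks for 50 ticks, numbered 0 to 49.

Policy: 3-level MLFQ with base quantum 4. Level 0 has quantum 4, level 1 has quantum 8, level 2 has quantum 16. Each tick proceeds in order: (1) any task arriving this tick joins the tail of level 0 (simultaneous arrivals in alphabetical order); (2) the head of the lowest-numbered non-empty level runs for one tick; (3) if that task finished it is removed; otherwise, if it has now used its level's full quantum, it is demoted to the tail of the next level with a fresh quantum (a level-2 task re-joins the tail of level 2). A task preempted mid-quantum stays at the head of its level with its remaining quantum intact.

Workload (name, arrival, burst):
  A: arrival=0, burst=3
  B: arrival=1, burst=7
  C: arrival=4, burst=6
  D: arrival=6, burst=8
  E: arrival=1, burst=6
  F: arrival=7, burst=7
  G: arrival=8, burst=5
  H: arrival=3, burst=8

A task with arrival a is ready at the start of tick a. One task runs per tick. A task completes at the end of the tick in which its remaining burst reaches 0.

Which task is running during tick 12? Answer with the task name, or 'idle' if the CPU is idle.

t=0: L0/L1/L2 = A/-/- → run A
t=1: L0/L1/L2 = ABE/-/- → run A
t=2: L0/L1/L2 = ABE/-/- → run A
t=3: L0/L1/L2 = BEH/-/- → run B
t=4: L0/L1/L2 = BEHC/-/- → run B
t=5: L0/L1/L2 = BEHC/-/- → run B
t=6: L0/L1/L2 = BEHCD/-/- → run B
t=7: L0/L1/L2 = EHCDF/B/- → run E
t=8: L0/L1/L2 = EHCDFG/B/- → run E
t=9: L0/L1/L2 = EHCDFG/B/- → run E
t=10: L0/L1/L2 = EHCDFG/B/- → run E
t=11: L0/L1/L2 = HCDFG/BE/- → run H
t=12: L0/L1/L2 = HCDFG/BE/- → run H
t=13: L0/L1/L2 = HCDFG/BE/- → run H
t=14: L0/L1/L2 = HCDFG/BE/- → run H
t=15: L0/L1/L2 = CDFG/BEH/- → run C
t=16: L0/L1/L2 = CDFG/BEH/- → run C
t=17: L0/L1/L2 = CDFG/BEH/- → run C
t=18: L0/L1/L2 = CDFG/BEH/- → run C
t=19: L0/L1/L2 = DFG/BEHC/- → run D
t=20: L0/L1/L2 = DFG/BEHC/- → run D
t=21: L0/L1/L2 = DFG/BEHC/- → run D
t=22: L0/L1/L2 = DFG/BEHC/- → run D
t=23: L0/L1/L2 = FG/BEHCD/- → run F
t=24: L0/L1/L2 = FG/BEHCD/- → run F
t=25: L0/L1/L2 = FG/BEHCD/- → run F
t=26: L0/L1/L2 = FG/BEHCD/- → run F
t=27: L0/L1/L2 = G/BEHCDF/- → run G
t=28: L0/L1/L2 = G/BEHCDF/- → run G
t=29: L0/L1/L2 = G/BEHCDF/- → run G
t=30: L0/L1/L2 = G/BEHCDF/- → run G
t=31: L0/L1/L2 = -/BEHCDFG/- → run B
t=32: L0/L1/L2 = -/BEHCDFG/- → run B
t=33: L0/L1/L2 = -/BEHCDFG/- → run B
t=34: L0/L1/L2 = -/EHCDFG/- → run E
t=35: L0/L1/L2 = -/EHCDFG/- → run E
t=36: L0/L1/L2 = -/HCDFG/- → run H
t=37: L0/L1/L2 = -/HCDFG/- → run H
t=38: L0/L1/L2 = -/HCDFG/- → run H
t=39: L0/L1/L2 = -/HCDFG/- → run H
t=40: L0/L1/L2 = -/CDFG/- → run C
t=41: L0/L1/L2 = -/CDFG/- → run C
t=42: L0/L1/L2 = -/DFG/- → run D
t=43: L0/L1/L2 = -/DFG/- → run D
t=44: L0/L1/L2 = -/DFG/- → run D
t=45: L0/L1/L2 = -/DFG/- → run D
t=46: L0/L1/L2 = -/FG/- → run F
t=47: L0/L1/L2 = -/FG/- → run F
t=48: L0/L1/L2 = -/FG/- → run F
t=49: L0/L1/L2 = -/G/- → run G

running at tick 12 = H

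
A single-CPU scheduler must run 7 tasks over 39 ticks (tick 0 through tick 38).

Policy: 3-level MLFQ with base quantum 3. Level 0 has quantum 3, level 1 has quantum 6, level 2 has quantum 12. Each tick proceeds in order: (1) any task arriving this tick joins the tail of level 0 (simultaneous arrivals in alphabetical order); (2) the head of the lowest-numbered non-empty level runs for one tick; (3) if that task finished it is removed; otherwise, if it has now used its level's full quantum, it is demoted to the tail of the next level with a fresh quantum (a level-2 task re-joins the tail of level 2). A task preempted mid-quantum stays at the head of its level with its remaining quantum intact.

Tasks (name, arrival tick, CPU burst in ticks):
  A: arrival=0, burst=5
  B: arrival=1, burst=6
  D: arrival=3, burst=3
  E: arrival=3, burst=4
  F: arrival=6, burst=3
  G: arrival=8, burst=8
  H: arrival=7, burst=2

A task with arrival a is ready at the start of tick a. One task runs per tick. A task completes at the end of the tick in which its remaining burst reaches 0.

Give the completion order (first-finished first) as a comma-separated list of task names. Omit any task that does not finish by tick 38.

t=0: L0/L1/L2 = A/-/- → run A
t=1: L0/L1/L2 = AB/-/- → run A
t=2: L0/L1/L2 = AB/-/- → run A
t=3: L0/L1/L2 = BDE/A/- → run B
t=4: L0/L1/L2 = BDE/A/- → run B
t=5: L0/L1/L2 = BDE/A/- → run B
t=6: L0/L1/L2 = DEF/AB/- → run D
t=7: L0/L1/L2 = DEFH/AB/- → run D
t=8: L0/L1/L2 = DEFHG/AB/- → run D
t=9: L0/L1/L2 = EFHG/AB/- → run E
t=10: L0/L1/L2 = EFHG/AB/- → run E
t=11: L0/L1/L2 = EFHG/AB/- → run E
t=12: L0/L1/L2 = FHG/ABE/- → run F
t=13: L0/L1/L2 = FHG/ABE/- → run F
t=14: L0/L1/L2 = FHG/ABE/- → run F
t=15: L0/L1/L2 = HG/ABE/- → run H
t=16: L0/L1/L2 = HG/ABE/- → run H
t=17: L0/L1/L2 = G/ABE/- → run G
t=18: L0/L1/L2 = G/ABE/- → run G
t=19: L0/L1/L2 = G/ABE/- → run G
t=20: L0/L1/L2 = -/ABEG/- → run A
t=21: L0/L1/L2 = -/ABEG/- → run A
t=22: L0/L1/L2 = -/BEG/- → run B
t=23: L0/L1/L2 = -/BEG/- → run B
t=24: L0/L1/L2 = -/BEG/- → run B
t=25: L0/L1/L2 = -/EG/- → run E
t=26: L0/L1/L2 = -/G/- → run G
t=27: L0/L1/L2 = -/G/- → run G
t=28: L0/L1/L2 = -/G/- → run G
t=29: L0/L1/L2 = -/G/- → run G
t=30: L0/L1/L2 = -/G/- → run G
t=31: (idle)
t=32: (idle)
t=33: (idle)
t=34: (idle)
t=35: (idle)
t=36: (idle)
t=37: (idle)
t=38: (idle)

completion order = D, F, H, A, B, E, G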